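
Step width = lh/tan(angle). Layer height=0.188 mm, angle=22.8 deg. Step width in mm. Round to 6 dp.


step = 0.188 / tan(22.8) = 0.447234 mm


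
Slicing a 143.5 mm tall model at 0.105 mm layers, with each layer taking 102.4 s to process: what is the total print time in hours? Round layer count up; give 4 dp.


Layers = ceil(143.5/0.105) = 1367
t = 1367 * 102.4 / 3600 = 38.8836 hrs


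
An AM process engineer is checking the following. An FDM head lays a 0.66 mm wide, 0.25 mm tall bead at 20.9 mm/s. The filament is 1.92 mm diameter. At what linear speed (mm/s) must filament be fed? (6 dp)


Q = 0.66 * 0.25 * 20.9 = 3.4485 mm^3/s
A_fil = pi*(1.92/2)^2 = 2.89529179 mm^2
v_feed = 3.4485 / 2.89529179 = 1.191072 mm/s


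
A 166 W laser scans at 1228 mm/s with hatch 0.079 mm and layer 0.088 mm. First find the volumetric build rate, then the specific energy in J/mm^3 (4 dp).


Build rate = 1228 * 0.079 * 0.088 = 8.537056 mm^3/s
SE = 166 / 8.537056 = 19.4446 J/mm^3


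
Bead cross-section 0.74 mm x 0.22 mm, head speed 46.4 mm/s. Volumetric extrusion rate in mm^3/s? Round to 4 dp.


Rate = 0.74 * 0.22 * 46.4 = 7.5539 mm^3/s


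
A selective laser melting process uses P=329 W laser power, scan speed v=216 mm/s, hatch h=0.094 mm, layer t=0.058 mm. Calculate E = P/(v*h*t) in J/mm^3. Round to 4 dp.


E = 329 / (216*0.094*0.058) = 279.3742 J/mm^3


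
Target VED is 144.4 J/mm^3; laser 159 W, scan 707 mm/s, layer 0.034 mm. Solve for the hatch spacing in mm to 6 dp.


h = 159 / (144.4*707*0.034) = 0.045807 mm


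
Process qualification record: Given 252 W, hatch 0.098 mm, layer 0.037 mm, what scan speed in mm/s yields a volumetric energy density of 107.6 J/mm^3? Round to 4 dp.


v = 252 / (107.6*0.098*0.037) = 645.8928 mm/s


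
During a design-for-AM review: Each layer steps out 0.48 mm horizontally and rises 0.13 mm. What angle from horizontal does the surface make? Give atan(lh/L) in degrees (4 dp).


angle = atan(0.13/0.48) = 15.1541 degrees


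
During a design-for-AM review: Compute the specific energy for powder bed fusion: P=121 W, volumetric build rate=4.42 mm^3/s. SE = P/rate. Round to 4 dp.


SE = 121 / 4.42 = 27.3756 J/mm^3


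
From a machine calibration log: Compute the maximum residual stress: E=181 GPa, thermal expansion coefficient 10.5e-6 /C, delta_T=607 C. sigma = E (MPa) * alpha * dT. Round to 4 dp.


sigma = 181*1000 * 10.5e-6 * 607 = 1153.6035 MPa


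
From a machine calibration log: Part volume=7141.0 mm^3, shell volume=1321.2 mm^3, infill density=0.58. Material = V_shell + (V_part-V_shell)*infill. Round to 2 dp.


V_infill = (7141.0 - 1321.2) * 0.58 = 3375.48
V_total = 1321.2 + 3375.48 = 4696.68 mm^3


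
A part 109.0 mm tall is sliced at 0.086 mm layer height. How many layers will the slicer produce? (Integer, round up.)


Layers = ceil(109.0/0.086) = 1268


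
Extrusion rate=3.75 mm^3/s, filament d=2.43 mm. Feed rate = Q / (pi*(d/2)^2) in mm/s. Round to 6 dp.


A = pi*(2.43/2)^2 = 4.637698
v = 3.75 / 4.637698 = 0.808591 mm/s


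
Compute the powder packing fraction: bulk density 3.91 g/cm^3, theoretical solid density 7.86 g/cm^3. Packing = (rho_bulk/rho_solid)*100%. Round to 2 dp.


Packing = (3.91/7.86)*100 = 49.75 %


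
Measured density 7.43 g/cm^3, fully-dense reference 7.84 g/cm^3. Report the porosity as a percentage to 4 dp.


Porosity = (1-7.43/7.84)*100 = 5.2296 %


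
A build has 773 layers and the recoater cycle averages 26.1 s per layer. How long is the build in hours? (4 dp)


t = 773 * 26.1 / 3600 = 5.6043 hrs


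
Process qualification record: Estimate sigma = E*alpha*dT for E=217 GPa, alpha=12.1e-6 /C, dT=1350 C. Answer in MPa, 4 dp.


sigma = 217*1000 * 12.1e-6 * 1350 = 3544.695 MPa


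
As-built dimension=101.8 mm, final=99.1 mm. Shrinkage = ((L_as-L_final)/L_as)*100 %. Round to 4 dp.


Shrinkage = ((101.8-99.1)/101.8)*100 = 2.6523 %


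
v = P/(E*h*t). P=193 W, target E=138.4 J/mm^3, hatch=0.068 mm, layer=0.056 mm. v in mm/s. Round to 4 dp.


v = 193 / (138.4*0.068*0.056) = 366.205 mm/s


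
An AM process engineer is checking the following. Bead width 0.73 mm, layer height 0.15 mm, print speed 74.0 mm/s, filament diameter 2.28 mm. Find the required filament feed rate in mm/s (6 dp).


Q = 0.73 * 0.15 * 74.0 = 8.103 mm^3/s
A_fil = pi*(2.28/2)^2 = 4.08281381 mm^2
v_feed = 8.103 / 4.08281381 = 1.984661 mm/s


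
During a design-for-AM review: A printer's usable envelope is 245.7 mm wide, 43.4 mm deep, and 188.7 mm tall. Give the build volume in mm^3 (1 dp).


V = 245.7 * 43.4 * 188.7 = 2012179.8 mm^3


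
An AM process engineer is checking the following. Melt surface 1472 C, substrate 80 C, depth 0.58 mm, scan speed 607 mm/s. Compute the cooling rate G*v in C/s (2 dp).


G = (1472-80)/0.58 = 2400.0 C/mm
CR = 2400.0 * 607 = 1456800.0 C/s


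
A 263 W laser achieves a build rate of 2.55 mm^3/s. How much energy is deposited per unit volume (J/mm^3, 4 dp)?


SE = 263 / 2.55 = 103.1373 J/mm^3


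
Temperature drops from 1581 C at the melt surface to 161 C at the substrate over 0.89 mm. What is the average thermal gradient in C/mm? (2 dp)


G = (1581-161)/0.89 = 1595.51 C/mm


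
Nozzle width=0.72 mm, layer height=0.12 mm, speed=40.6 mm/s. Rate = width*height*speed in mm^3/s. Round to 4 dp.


Rate = 0.72 * 0.12 * 40.6 = 3.5078 mm^3/s


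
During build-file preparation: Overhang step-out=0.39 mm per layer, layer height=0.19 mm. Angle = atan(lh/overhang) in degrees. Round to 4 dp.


angle = atan(0.19/0.39) = 25.9744 degrees


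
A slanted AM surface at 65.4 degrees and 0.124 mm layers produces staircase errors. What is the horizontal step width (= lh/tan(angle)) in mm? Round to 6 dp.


step = 0.124 / tan(65.4) = 0.056772 mm


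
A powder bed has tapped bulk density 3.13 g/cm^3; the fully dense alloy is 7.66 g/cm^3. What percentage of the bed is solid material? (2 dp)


Packing = (3.13/7.66)*100 = 40.86 %


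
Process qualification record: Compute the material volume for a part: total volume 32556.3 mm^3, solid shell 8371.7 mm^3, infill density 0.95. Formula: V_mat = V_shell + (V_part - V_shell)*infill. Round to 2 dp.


V_infill = (32556.3 - 8371.7) * 0.95 = 22975.37
V_total = 8371.7 + 22975.37 = 31347.07 mm^3


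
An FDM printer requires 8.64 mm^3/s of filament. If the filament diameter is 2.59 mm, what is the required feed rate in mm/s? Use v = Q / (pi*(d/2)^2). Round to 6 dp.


A = pi*(2.59/2)^2 = 5.268529
v = 8.64 / 5.268529 = 1.639926 mm/s


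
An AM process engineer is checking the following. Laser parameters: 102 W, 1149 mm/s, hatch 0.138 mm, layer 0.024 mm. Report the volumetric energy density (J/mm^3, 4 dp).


E = 102 / (1149*0.138*0.024) = 26.8034 J/mm^3


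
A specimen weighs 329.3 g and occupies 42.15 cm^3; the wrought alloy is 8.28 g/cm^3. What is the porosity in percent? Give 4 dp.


rho_part = 329.3 / 42.15 = 7.81257414 g/cm^3
Porosity = (1 - 7.81257414/8.28)*100 = 5.6452 %


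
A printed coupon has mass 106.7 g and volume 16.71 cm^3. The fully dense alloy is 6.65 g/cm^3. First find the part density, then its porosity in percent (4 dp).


rho_part = 106.7 / 16.71 = 6.38539797 g/cm^3
Porosity = (1 - 6.38539797/6.65)*100 = 3.979 %


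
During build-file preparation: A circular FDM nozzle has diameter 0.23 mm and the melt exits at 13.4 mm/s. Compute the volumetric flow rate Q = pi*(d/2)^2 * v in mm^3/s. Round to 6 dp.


A = pi*(0.23/2)^2 = 0.04154756 mm^2
Q = 0.04154756 * 13.4 = 0.556737 mm^3/s


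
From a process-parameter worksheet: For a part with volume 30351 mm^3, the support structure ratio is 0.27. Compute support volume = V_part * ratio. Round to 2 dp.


V_support = 30351 * 0.27 = 8194.77 mm^3


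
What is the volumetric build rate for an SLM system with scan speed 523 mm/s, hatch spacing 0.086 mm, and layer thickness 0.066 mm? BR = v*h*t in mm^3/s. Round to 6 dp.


Rate = 523 * 0.086 * 0.066 = 2.968548 mm^3/s


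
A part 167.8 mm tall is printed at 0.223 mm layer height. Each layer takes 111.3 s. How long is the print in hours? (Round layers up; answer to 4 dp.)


Layers = ceil(167.8/0.223) = 753
t = 753 * 111.3 / 3600 = 23.2803 hrs


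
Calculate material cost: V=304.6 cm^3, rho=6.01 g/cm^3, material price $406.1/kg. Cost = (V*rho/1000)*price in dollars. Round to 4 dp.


Mass = 304.6*6.01/1000 = 1.830646 kg
Cost = 1.830646 * 406.1 = 743.4253 $


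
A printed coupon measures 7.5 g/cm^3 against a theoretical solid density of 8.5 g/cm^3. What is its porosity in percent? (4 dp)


Porosity = (1-7.5/8.5)*100 = 11.7647 %


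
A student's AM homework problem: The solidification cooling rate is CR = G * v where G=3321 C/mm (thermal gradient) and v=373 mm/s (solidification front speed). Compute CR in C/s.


CR = 3321 * 373 = 1238733 C/s


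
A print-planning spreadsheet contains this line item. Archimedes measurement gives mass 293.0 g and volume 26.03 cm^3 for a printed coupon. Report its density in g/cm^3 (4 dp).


rho = 293.0 / 26.03 = 11.2562 g/cm^3


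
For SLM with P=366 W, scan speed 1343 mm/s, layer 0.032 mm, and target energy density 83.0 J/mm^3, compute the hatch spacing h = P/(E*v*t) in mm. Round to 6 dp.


h = 366 / (83.0*1343*0.032) = 0.102607 mm


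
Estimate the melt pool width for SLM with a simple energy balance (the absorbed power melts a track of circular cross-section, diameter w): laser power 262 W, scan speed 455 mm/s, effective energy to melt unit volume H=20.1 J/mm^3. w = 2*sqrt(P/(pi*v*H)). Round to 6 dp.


w = 2*sqrt(262/(pi*455*20.1)) = 0.190986 mm


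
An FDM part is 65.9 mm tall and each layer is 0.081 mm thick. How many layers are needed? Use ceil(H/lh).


Layers = ceil(65.9/0.081) = 814


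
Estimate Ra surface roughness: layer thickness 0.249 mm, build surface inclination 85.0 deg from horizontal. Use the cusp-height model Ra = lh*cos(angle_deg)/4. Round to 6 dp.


Ra = 0.249 * cos(85.0) / 4 = 0.005425 mm


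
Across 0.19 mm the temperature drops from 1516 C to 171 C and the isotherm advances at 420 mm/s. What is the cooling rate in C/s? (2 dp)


G = (1516-171)/0.19 = 7078.94736842 C/mm
CR = 7078.94736842 * 420 = 2973157.89 C/s


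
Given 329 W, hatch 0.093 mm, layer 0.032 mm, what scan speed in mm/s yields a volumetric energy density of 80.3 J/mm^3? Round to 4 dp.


v = 329 / (80.3*0.093*0.032) = 1376.7257 mm/s


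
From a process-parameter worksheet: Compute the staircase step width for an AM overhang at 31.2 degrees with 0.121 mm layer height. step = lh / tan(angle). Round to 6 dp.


step = 0.121 / tan(31.2) = 0.199795 mm


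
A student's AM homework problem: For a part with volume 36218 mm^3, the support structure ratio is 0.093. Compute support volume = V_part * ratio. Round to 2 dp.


V_support = 36218 * 0.093 = 3368.27 mm^3


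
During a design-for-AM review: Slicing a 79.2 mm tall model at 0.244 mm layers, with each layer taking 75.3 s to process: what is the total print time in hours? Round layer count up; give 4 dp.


Layers = ceil(79.2/0.244) = 325
t = 325 * 75.3 / 3600 = 6.7979 hrs


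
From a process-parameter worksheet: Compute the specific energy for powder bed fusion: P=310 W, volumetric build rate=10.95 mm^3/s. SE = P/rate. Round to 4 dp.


SE = 310 / 10.95 = 28.3105 J/mm^3


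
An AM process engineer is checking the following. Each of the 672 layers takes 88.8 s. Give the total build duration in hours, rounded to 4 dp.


t = 672 * 88.8 / 3600 = 16.576 hrs


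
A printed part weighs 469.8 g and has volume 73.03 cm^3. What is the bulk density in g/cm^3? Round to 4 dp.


rho = 469.8 / 73.03 = 6.433 g/cm^3


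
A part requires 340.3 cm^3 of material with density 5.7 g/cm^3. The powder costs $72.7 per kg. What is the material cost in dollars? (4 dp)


Mass = 340.3*5.7/1000 = 1.93971 kg
Cost = 1.93971 * 72.7 = 141.0169 $


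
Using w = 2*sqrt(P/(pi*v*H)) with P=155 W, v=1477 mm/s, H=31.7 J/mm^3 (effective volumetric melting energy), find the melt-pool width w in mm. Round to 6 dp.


w = 2*sqrt(155/(pi*1477*31.7)) = 0.064923 mm


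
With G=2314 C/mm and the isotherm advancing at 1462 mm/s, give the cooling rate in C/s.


CR = 2314 * 1462 = 3383068 C/s


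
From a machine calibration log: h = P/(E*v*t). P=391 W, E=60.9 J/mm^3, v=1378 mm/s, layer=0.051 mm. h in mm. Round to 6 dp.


h = 391 / (60.9*1378*0.051) = 0.091357 mm


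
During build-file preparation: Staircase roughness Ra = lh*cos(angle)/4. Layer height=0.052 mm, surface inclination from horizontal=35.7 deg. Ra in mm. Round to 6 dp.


Ra = 0.052 * cos(35.7) / 4 = 0.010557 mm


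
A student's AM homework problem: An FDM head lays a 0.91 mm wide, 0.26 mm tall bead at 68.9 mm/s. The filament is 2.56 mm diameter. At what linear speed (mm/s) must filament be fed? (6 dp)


Q = 0.91 * 0.26 * 68.9 = 16.30174 mm^3/s
A_fil = pi*(2.56/2)^2 = 5.1471854 mm^2
v_feed = 16.30174 / 5.1471854 = 3.167117 mm/s


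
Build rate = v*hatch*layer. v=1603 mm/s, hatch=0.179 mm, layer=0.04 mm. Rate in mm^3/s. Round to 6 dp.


Rate = 1603 * 0.179 * 0.04 = 11.47748 mm^3/s


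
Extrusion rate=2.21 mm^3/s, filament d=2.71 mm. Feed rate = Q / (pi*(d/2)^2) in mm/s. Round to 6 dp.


A = pi*(2.71/2)^2 = 5.768043
v = 2.21 / 5.768043 = 0.383146 mm/s


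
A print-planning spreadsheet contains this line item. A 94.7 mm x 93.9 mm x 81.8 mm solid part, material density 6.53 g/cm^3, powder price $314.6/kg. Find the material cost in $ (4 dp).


V = 94.7 * 93.9 * 81.8 = 727392.594 mm^3 = 727.392594 cm^3
Mass = 727.392594 * 6.53 / 1000 = 4.74987364 kg
Cost = 4.74987364 * 314.6 = 1494.3102 $


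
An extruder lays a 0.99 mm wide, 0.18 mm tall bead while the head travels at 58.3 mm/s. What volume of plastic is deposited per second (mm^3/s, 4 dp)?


Rate = 0.99 * 0.18 * 58.3 = 10.3891 mm^3/s


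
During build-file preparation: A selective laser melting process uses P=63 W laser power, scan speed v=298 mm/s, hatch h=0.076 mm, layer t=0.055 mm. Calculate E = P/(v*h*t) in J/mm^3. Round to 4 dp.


E = 63 / (298*0.076*0.055) = 50.5764 J/mm^3


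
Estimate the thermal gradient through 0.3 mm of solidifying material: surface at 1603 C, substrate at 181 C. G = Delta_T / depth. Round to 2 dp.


G = (1603-181)/0.3 = 4740.0 C/mm


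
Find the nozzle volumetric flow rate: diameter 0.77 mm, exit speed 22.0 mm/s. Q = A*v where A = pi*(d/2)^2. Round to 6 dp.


A = pi*(0.77/2)^2 = 0.46566257 mm^2
Q = 0.46566257 * 22.0 = 10.244577 mm^3/s


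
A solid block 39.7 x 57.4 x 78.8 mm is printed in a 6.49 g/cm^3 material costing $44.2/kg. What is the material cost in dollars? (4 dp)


V = 39.7 * 57.4 * 78.8 = 179567.864 mm^3 = 179.567864 cm^3
Mass = 179.567864 * 6.49 / 1000 = 1.16539544 kg
Cost = 1.16539544 * 44.2 = 51.5105 $


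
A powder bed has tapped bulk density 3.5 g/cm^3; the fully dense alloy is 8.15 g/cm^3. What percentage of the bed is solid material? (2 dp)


Packing = (3.5/8.15)*100 = 42.94 %


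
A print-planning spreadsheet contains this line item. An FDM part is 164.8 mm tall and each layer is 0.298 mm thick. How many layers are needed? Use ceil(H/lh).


Layers = ceil(164.8/0.298) = 554


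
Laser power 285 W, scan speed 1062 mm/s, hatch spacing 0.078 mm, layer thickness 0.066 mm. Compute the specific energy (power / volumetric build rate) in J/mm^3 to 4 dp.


Build rate = 1062 * 0.078 * 0.066 = 5.467176 mm^3/s
SE = 285 / 5.467176 = 52.1293 J/mm^3


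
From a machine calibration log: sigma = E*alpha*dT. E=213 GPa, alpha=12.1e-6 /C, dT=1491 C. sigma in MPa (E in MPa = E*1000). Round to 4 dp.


sigma = 213*1000 * 12.1e-6 * 1491 = 3842.7543 MPa


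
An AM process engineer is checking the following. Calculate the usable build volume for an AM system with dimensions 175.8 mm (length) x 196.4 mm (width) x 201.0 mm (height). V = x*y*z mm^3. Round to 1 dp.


V = 175.8 * 196.4 * 201.0 = 6939951.1 mm^3


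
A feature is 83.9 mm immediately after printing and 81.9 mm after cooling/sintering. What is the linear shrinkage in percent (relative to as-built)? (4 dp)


Shrinkage = ((83.9-81.9)/83.9)*100 = 2.3838 %


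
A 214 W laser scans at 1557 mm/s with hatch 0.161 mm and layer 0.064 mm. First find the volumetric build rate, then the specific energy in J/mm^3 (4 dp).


Build rate = 1557 * 0.161 * 0.064 = 16.043328 mm^3/s
SE = 214 / 16.043328 = 13.3389 J/mm^3


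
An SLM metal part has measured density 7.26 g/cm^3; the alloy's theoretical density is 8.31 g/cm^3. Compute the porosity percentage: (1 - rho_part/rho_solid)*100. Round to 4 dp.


Porosity = (1-7.26/8.31)*100 = 12.6354 %


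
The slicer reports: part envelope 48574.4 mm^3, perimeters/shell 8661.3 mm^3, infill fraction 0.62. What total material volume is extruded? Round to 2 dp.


V_infill = (48574.4 - 8661.3) * 0.62 = 24746.12
V_total = 8661.3 + 24746.12 = 33407.42 mm^3


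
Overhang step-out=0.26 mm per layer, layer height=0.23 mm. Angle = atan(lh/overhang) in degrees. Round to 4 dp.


angle = atan(0.23/0.26) = 41.4965 degrees


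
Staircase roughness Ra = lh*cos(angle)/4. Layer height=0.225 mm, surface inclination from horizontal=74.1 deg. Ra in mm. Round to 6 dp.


Ra = 0.225 * cos(74.1) / 4 = 0.01541 mm


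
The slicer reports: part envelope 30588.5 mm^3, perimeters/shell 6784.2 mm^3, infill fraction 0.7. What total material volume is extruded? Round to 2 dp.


V_infill = (30588.5 - 6784.2) * 0.7 = 16663.01
V_total = 6784.2 + 16663.01 = 23447.21 mm^3


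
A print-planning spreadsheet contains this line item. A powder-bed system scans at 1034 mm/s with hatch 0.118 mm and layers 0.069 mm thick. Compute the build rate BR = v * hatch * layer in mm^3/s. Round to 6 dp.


Rate = 1034 * 0.118 * 0.069 = 8.418828 mm^3/s


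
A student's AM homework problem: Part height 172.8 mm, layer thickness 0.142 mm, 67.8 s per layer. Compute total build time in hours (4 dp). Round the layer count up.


Layers = ceil(172.8/0.142) = 1217
t = 1217 * 67.8 / 3600 = 22.9202 hrs


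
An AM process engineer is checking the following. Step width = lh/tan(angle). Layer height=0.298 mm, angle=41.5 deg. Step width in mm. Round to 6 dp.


step = 0.298 / tan(41.5) = 0.336828 mm


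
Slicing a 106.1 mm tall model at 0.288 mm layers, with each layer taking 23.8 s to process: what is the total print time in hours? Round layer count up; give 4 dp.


Layers = ceil(106.1/0.288) = 369
t = 369 * 23.8 / 3600 = 2.4395 hrs


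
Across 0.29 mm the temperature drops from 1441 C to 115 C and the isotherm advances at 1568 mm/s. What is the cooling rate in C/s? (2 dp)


G = (1441-115)/0.29 = 4572.4137931 C/mm
CR = 4572.4137931 * 1568 = 7169544.83 C/s


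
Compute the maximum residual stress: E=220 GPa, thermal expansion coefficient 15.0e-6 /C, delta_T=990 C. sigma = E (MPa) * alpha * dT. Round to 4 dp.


sigma = 220*1000 * 15.0e-6 * 990 = 3267.0 MPa


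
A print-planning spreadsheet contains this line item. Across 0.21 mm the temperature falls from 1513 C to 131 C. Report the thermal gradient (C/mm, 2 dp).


G = (1513-131)/0.21 = 6580.95 C/mm


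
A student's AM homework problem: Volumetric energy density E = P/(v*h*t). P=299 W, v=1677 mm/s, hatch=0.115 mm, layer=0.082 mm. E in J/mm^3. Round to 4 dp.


E = 299 / (1677*0.115*0.082) = 18.9072 J/mm^3


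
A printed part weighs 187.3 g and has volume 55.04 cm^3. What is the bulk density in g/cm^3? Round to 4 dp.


rho = 187.3 / 55.04 = 3.403 g/cm^3


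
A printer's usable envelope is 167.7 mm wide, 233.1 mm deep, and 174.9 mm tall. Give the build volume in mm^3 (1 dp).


V = 167.7 * 233.1 * 174.9 = 6836993.2 mm^3


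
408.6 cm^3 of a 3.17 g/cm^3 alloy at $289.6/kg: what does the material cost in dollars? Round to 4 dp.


Mass = 408.6*3.17/1000 = 1.295262 kg
Cost = 1.295262 * 289.6 = 375.1079 $


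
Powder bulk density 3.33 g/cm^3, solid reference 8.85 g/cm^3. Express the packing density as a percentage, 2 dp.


Packing = (3.33/8.85)*100 = 37.63 %


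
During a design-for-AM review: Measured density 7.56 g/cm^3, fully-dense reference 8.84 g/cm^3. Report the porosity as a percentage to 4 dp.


Porosity = (1-7.56/8.84)*100 = 14.4796 %


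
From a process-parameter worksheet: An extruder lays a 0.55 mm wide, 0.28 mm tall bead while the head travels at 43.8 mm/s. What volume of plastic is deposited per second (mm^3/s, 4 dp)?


Rate = 0.55 * 0.28 * 43.8 = 6.7452 mm^3/s


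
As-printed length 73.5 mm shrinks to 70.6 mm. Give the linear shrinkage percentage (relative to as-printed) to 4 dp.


Shrinkage = ((73.5-70.6)/73.5)*100 = 3.9456 %


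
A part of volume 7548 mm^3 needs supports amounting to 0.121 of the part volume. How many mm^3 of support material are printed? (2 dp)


V_support = 7548 * 0.121 = 913.31 mm^3


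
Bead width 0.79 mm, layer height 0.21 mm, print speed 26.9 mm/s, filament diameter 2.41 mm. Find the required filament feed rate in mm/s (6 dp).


Q = 0.79 * 0.21 * 26.9 = 4.46271 mm^3/s
A_fil = pi*(2.41/2)^2 = 4.56167107 mm^2
v_feed = 4.46271 / 4.56167107 = 0.978306 mm/s


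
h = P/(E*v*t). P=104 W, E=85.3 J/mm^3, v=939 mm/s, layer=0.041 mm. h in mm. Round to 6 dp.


h = 104 / (85.3*939*0.041) = 0.031669 mm


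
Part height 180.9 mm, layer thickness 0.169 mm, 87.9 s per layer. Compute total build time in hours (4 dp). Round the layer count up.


Layers = ceil(180.9/0.169) = 1071
t = 1071 * 87.9 / 3600 = 26.1503 hrs


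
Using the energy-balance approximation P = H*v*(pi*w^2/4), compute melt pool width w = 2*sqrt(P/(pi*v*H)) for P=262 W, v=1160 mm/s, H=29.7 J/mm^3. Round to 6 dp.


w = 2*sqrt(262/(pi*1160*29.7)) = 0.098401 mm


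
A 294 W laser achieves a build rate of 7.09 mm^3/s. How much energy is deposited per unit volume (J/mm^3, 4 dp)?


SE = 294 / 7.09 = 41.4669 J/mm^3


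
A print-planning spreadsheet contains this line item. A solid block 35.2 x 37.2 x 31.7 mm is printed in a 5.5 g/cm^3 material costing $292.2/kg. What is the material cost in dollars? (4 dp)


V = 35.2 * 37.2 * 31.7 = 41509.248 mm^3 = 41.509248 cm^3
Mass = 41.509248 * 5.5 / 1000 = 0.22830086 kg
Cost = 0.22830086 * 292.2 = 66.7095 $


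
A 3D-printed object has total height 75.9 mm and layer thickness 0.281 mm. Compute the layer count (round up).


Layers = ceil(75.9/0.281) = 271


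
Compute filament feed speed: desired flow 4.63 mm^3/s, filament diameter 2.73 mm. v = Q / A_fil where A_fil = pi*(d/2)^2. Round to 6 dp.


A = pi*(2.73/2)^2 = 5.853494
v = 4.63 / 5.853494 = 0.790981 mm/s


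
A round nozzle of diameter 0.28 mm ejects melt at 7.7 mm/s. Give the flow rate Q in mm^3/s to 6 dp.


A = pi*(0.28/2)^2 = 0.06157522 mm^2
Q = 0.06157522 * 7.7 = 0.474129 mm^3/s


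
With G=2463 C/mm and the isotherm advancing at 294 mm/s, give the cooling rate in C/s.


CR = 2463 * 294 = 724122 C/s


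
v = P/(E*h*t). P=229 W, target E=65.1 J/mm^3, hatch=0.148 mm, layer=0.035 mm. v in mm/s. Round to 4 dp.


v = 229 / (65.1*0.148*0.035) = 679.0859 mm/s


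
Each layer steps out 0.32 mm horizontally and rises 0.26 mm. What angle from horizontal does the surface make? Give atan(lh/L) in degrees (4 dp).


angle = atan(0.26/0.32) = 39.0939 degrees


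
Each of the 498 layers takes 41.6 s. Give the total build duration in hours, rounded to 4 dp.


t = 498 * 41.6 / 3600 = 5.7547 hrs


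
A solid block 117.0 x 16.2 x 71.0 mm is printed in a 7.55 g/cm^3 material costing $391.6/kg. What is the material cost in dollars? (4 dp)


V = 117.0 * 16.2 * 71.0 = 134573.4 mm^3 = 134.5734 cm^3
Mass = 134.5734 * 7.55 / 1000 = 1.01602917 kg
Cost = 1.01602917 * 391.6 = 397.877 $


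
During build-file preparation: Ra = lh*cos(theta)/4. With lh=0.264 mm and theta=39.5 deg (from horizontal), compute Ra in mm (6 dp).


Ra = 0.264 * cos(39.5) / 4 = 0.050927 mm


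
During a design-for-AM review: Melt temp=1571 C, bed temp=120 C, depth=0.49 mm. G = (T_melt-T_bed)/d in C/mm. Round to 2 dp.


G = (1571-120)/0.49 = 2961.22 C/mm


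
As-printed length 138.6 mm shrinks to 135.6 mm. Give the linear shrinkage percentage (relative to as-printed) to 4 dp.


Shrinkage = ((138.6-135.6)/138.6)*100 = 2.1645 %


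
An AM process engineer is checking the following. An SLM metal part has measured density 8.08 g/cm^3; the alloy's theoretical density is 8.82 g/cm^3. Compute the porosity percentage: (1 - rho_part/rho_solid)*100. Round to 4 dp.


Porosity = (1-8.08/8.82)*100 = 8.39 %


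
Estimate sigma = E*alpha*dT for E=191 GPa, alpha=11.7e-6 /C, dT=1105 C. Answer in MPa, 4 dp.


sigma = 191*1000 * 11.7e-6 * 1105 = 2469.3435 MPa


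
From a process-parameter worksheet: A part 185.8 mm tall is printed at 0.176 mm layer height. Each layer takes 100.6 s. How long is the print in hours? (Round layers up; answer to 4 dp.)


Layers = ceil(185.8/0.176) = 1056
t = 1056 * 100.6 / 3600 = 29.5093 hrs


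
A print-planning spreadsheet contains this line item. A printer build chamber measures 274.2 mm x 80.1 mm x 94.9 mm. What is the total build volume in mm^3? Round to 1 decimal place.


V = 274.2 * 80.1 * 94.9 = 2084328.6 mm^3


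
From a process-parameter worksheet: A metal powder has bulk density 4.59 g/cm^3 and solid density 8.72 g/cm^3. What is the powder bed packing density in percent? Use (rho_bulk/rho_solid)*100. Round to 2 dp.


Packing = (4.59/8.72)*100 = 52.64 %


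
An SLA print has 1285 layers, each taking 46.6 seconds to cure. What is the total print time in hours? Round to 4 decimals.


t = 1285 * 46.6 / 3600 = 16.6336 hrs


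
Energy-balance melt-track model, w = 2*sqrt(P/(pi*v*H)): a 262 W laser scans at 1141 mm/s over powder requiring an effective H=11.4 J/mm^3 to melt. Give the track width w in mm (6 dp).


w = 2*sqrt(262/(pi*1141*11.4)) = 0.160144 mm


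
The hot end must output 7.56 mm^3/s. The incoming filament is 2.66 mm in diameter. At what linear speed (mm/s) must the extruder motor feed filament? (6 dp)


A = pi*(2.66/2)^2 = 5.557163
v = 7.56 / 5.557163 = 1.360406 mm/s


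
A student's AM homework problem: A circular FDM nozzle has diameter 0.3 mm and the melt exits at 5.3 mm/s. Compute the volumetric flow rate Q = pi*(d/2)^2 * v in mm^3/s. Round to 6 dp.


A = pi*(0.3/2)^2 = 0.07068583 mm^2
Q = 0.07068583 * 5.3 = 0.374635 mm^3/s


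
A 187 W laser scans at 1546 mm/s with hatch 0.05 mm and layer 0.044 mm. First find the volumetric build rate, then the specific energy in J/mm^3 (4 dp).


Build rate = 1546 * 0.05 * 0.044 = 3.4012 mm^3/s
SE = 187 / 3.4012 = 54.9806 J/mm^3


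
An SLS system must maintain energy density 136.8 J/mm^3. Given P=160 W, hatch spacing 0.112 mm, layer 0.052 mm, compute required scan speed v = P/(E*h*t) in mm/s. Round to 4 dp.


v = 160 / (136.8*0.112*0.052) = 200.8226 mm/s


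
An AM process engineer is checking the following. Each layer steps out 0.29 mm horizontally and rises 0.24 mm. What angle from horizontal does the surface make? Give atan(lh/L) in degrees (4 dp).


angle = atan(0.24/0.29) = 39.6107 degrees


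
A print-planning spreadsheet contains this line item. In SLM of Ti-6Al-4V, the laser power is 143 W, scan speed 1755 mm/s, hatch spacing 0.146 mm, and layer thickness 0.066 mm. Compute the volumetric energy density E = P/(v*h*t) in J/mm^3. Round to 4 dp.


E = 143 / (1755*0.146*0.066) = 8.4559 J/mm^3


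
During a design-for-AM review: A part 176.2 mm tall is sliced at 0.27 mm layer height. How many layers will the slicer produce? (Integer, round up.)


Layers = ceil(176.2/0.27) = 653


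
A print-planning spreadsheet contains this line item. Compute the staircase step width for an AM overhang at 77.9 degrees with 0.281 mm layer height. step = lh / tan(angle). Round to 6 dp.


step = 0.281 / tan(77.9) = 0.060241 mm


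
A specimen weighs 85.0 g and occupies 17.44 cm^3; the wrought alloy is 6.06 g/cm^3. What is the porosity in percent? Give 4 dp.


rho_part = 85.0 / 17.44 = 4.87385321 g/cm^3
Porosity = (1 - 4.87385321/6.06)*100 = 19.5734 %


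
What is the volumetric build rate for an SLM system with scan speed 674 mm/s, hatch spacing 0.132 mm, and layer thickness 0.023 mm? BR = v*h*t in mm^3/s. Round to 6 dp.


Rate = 674 * 0.132 * 0.023 = 2.046264 mm^3/s


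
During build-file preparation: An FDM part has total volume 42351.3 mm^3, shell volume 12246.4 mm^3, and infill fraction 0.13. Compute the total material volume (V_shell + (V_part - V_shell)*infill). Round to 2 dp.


V_infill = (42351.3 - 12246.4) * 0.13 = 3913.64
V_total = 12246.4 + 3913.64 = 16160.04 mm^3


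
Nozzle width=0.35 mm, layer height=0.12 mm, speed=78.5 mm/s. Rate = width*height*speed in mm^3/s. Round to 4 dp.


Rate = 0.35 * 0.12 * 78.5 = 3.297 mm^3/s


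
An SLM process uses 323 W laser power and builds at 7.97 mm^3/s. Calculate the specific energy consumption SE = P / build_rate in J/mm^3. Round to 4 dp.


SE = 323 / 7.97 = 40.527 J/mm^3


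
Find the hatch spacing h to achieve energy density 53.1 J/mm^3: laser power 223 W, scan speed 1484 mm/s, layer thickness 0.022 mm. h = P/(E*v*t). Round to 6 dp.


h = 223 / (53.1*1484*0.022) = 0.128633 mm


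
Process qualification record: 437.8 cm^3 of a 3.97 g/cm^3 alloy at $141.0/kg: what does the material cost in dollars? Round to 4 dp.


Mass = 437.8*3.97/1000 = 1.738066 kg
Cost = 1.738066 * 141.0 = 245.0673 $


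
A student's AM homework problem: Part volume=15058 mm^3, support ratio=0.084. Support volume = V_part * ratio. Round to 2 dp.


V_support = 15058 * 0.084 = 1264.87 mm^3


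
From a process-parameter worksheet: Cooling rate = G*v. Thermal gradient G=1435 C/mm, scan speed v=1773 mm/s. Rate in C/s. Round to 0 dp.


CR = 1435 * 1773 = 2544255 C/s


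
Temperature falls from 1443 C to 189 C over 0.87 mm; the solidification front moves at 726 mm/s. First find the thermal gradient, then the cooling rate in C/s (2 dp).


G = (1443-189)/0.87 = 1441.37931034 C/mm
CR = 1441.37931034 * 726 = 1046441.38 C/s


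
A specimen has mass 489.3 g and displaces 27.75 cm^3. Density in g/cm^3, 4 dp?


rho = 489.3 / 27.75 = 17.6324 g/cm^3


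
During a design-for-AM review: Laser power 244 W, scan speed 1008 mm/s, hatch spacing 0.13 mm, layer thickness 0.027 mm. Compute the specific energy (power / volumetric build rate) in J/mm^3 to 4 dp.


Build rate = 1008 * 0.13 * 0.027 = 3.53808 mm^3/s
SE = 244 / 3.53808 = 68.964 J/mm^3


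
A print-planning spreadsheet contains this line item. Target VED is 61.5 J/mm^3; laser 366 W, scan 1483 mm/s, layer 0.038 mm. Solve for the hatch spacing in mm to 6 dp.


h = 366 / (61.5*1483*0.038) = 0.105604 mm


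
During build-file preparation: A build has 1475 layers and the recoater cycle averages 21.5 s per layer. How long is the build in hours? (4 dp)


t = 1475 * 21.5 / 3600 = 8.809 hrs


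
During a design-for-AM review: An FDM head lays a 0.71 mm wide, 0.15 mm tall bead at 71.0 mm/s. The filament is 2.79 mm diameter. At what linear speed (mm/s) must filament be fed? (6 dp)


Q = 0.71 * 0.15 * 71.0 = 7.5615 mm^3/s
A_fil = pi*(2.79/2)^2 = 6.11361784 mm^2
v_feed = 7.5615 / 6.11361784 = 1.236829 mm/s


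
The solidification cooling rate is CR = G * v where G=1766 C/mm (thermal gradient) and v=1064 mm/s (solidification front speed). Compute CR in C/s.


CR = 1766 * 1064 = 1879024 C/s


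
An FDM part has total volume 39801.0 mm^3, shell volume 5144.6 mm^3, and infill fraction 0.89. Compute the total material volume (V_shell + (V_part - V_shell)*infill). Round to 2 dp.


V_infill = (39801.0 - 5144.6) * 0.89 = 30844.2
V_total = 5144.6 + 30844.2 = 35988.8 mm^3


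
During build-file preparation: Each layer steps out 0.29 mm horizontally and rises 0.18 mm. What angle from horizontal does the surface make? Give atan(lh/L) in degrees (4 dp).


angle = atan(0.18/0.29) = 31.8274 degrees


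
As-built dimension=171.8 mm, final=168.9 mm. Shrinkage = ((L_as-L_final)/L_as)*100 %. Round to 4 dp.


Shrinkage = ((171.8-168.9)/171.8)*100 = 1.688 %


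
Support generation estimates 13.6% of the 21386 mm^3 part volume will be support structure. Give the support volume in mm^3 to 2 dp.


V_support = 21386 * 0.136 = 2908.5 mm^3


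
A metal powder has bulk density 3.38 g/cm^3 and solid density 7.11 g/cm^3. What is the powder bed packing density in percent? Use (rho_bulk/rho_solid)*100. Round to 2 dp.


Packing = (3.38/7.11)*100 = 47.54 %


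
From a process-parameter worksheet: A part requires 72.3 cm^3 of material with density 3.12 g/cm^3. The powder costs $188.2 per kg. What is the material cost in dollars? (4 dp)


Mass = 72.3*3.12/1000 = 0.225576 kg
Cost = 0.225576 * 188.2 = 42.4534 $


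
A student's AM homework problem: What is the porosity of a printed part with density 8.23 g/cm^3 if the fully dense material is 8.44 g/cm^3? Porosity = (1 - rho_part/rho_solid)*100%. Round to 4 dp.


Porosity = (1-8.23/8.44)*100 = 2.4882 %


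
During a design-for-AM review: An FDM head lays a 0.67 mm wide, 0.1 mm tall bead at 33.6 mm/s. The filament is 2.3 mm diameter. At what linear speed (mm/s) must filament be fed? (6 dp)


Q = 0.67 * 0.1 * 33.6 = 2.2512 mm^3/s
A_fil = pi*(2.3/2)^2 = 4.15475628 mm^2
v_feed = 2.2512 / 4.15475628 = 0.541837 mm/s


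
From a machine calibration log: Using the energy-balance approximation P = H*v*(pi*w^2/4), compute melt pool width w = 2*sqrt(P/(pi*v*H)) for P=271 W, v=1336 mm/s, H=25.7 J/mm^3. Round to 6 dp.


w = 2*sqrt(271/(pi*1336*25.7)) = 0.100247 mm


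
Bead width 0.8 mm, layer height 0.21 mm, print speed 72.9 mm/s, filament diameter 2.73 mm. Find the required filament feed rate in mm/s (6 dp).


Q = 0.8 * 0.21 * 72.9 = 12.2472 mm^3/s
A_fil = pi*(2.73/2)^2 = 5.85349397 mm^2
v_feed = 12.2472 / 5.85349397 = 2.092289 mm/s


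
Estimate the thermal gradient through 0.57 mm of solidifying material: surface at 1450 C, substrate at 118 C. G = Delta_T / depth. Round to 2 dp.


G = (1450-118)/0.57 = 2336.84 C/mm


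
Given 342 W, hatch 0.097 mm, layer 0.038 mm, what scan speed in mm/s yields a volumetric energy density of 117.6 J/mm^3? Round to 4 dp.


v = 342 / (117.6*0.097*0.038) = 788.9754 mm/s


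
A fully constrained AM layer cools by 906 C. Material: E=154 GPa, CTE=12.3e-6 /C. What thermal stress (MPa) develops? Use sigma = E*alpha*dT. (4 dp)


sigma = 154*1000 * 12.3e-6 * 906 = 1716.1452 MPa


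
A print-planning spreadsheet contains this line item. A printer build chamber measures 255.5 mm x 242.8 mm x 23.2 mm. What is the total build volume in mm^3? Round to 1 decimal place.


V = 255.5 * 242.8 * 23.2 = 1439221.3 mm^3


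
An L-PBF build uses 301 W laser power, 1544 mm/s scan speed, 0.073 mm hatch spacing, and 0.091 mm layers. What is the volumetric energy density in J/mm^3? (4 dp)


E = 301 / (1544*0.073*0.091) = 29.3464 J/mm^3


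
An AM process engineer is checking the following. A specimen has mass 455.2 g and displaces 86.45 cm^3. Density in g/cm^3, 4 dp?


rho = 455.2 / 86.45 = 5.2655 g/cm^3


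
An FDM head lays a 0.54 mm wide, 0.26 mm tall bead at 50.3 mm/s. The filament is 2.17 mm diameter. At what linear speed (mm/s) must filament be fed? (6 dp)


Q = 0.54 * 0.26 * 50.3 = 7.06212 mm^3/s
A_fil = pi*(2.17/2)^2 = 3.69836141 mm^2
v_feed = 7.06212 / 3.69836141 = 1.909527 mm/s


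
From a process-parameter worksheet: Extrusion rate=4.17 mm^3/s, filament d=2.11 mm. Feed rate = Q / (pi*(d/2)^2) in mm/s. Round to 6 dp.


A = pi*(2.11/2)^2 = 3.496671
v = 4.17 / 3.496671 = 1.192563 mm/s


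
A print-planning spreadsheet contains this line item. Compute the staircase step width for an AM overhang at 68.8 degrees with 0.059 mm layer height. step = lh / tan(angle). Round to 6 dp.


step = 0.059 / tan(68.8) = 0.022885 mm


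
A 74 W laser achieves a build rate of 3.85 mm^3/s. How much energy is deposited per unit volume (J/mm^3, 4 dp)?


SE = 74 / 3.85 = 19.2208 J/mm^3


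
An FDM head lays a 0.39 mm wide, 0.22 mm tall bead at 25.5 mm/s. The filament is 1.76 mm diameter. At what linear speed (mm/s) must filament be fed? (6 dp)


Q = 0.39 * 0.22 * 25.5 = 2.1879 mm^3/s
A_fil = pi*(1.76/2)^2 = 2.43284935 mm^2
v_feed = 2.1879 / 2.43284935 = 0.899316 mm/s


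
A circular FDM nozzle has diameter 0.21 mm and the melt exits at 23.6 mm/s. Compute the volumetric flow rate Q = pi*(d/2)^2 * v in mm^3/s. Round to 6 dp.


A = pi*(0.21/2)^2 = 0.03463606 mm^2
Q = 0.03463606 * 23.6 = 0.817411 mm^3/s


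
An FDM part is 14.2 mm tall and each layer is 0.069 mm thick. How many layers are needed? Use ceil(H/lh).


Layers = ceil(14.2/0.069) = 206


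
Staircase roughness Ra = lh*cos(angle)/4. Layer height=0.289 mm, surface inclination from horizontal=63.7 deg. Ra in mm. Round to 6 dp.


Ra = 0.289 * cos(63.7) / 4 = 0.032012 mm


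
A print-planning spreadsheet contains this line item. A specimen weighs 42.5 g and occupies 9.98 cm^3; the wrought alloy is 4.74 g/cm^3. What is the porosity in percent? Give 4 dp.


rho_part = 42.5 / 9.98 = 4.25851703 g/cm^3
Porosity = (1 - 4.25851703/4.74)*100 = 10.1579 %


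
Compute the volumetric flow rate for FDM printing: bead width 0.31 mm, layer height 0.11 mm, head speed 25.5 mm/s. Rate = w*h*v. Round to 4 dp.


Rate = 0.31 * 0.11 * 25.5 = 0.8696 mm^3/s


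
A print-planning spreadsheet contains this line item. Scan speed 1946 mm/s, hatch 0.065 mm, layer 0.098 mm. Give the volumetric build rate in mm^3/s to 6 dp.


Rate = 1946 * 0.065 * 0.098 = 12.39602 mm^3/s


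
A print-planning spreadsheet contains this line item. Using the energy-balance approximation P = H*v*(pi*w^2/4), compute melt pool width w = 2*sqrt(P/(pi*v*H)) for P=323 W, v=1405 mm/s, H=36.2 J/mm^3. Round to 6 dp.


w = 2*sqrt(323/(pi*1405*36.2)) = 0.089922 mm


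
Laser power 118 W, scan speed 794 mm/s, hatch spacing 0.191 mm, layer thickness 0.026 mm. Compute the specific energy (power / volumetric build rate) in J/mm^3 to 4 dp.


Build rate = 794 * 0.191 * 0.026 = 3.943004 mm^3/s
SE = 118 / 3.943004 = 29.9264 J/mm^3


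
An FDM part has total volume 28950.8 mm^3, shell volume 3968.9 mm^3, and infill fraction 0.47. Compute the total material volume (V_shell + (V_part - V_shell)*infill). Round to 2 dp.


V_infill = (28950.8 - 3968.9) * 0.47 = 11741.49
V_total = 3968.9 + 11741.49 = 15710.39 mm^3


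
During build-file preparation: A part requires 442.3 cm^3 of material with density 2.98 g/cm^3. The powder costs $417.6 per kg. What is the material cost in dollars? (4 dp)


Mass = 442.3*2.98/1000 = 1.318054 kg
Cost = 1.318054 * 417.6 = 550.4194 $


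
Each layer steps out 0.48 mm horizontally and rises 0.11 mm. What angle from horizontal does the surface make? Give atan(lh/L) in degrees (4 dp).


angle = atan(0.11/0.48) = 12.9074 degrees


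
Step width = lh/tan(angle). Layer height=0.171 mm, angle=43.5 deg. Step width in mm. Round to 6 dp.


step = 0.171 / tan(43.5) = 0.180196 mm


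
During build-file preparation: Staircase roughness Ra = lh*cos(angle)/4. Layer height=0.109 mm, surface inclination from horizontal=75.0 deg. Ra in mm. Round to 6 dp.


Ra = 0.109 * cos(75.0) / 4 = 0.007053 mm


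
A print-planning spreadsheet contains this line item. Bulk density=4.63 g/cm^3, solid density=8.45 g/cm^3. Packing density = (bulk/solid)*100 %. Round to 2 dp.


Packing = (4.63/8.45)*100 = 54.79 %


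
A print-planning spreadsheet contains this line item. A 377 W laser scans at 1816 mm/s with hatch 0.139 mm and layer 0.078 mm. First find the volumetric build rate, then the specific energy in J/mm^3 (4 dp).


Build rate = 1816 * 0.139 * 0.078 = 19.689072 mm^3/s
SE = 377 / 19.689072 = 19.1477 J/mm^3
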